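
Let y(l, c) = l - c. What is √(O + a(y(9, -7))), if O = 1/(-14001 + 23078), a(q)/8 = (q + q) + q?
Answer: √31638509813/9077 ≈ 19.596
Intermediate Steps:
a(q) = 24*q (a(q) = 8*((q + q) + q) = 8*(2*q + q) = 8*(3*q) = 24*q)
O = 1/9077 ≈ 0.00011017
√(O + a(y(9, -7))) = √(1/9077 + 24*(9 - 1*(-7))) = √(1/9077 + 24*(9 + 7)) = √(1/9077 + 24*16) = √(1/9077 + 384) = √(3485569/9077) = √31638509813/9077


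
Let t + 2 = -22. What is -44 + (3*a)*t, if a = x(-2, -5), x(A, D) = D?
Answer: 316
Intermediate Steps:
a = -5
t = -24 (t = -2 - 22 = -24)
-44 + (3*a)*t = -44 + (3*(-5))*(-24) = -44 - 15*(-24) = -44 + 360 = 316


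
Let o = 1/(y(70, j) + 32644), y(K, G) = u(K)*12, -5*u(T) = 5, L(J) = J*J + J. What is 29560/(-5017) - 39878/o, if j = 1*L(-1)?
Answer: -6528616590792/5017 ≈ -1.3013e+9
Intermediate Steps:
L(J) = J + J² (L(J) = J² + J = J + J²)
u(T) = -1 (u(T) = -⅕*5 = -1)
j = 0 (j = 1*(-(1 - 1)) = 1*(-1*0) = 1*0 = 0)
y(K, G) = -12 (y(K, G) = -1*12 = -12)
o = 1/32632 (o = 1/(-12 + 32644) = 1/32632 ≈ 3.0645e-5)
29560/(-5017) - 39878/o = 29560/(-5017) - 39878/1/32632 = 29560*(-1/5017) - 39878*32632 = -29560/5017 - 1301298896 = -6528616590792/5017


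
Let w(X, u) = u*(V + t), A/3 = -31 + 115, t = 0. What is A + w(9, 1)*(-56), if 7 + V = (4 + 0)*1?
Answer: 420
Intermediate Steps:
A = 252 (A = 3*(-31 + 115) = 3*84 = 252)
V = -3 (V = -7 + (4 + 0)*1 = -7 + 4*1 = -7 + 4 = -3)
w(X, u) = -3*u (w(X, u) = u*(-3 + 0) = u*(-3) = -3*u)
A + w(9, 1)*(-56) = 252 - 3*1*(-56) = 252 - 3*(-56) = 252 + 168 = 420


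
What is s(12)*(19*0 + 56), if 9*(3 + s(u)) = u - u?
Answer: -168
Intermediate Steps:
s(u) = -3 (s(u) = -3 + (u - u)/9 = -3 + (1/9)*0 = -3 + 0 = -3)
s(12)*(19*0 + 56) = -3*(19*0 + 56) = -3*(0 + 56) = -3*56 = -168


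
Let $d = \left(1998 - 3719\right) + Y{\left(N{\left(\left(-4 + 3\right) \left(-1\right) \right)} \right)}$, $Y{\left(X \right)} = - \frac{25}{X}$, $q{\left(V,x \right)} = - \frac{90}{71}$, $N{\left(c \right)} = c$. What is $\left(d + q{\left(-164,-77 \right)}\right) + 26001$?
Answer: $\frac{1722015}{71} \approx 24254.0$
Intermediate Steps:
$q{\left(V,x \right)} = - \frac{90}{71}$ ($q{\left(V,x \right)} = \left(-90\right) \frac{1}{71} = - \frac{90}{71}$)
$d = -1746$ ($d = \left(1998 - 3719\right) - \frac{25}{\left(-4 + 3\right) \left(-1\right)} = -1721 - \frac{25}{\left(-1\right) \left(-1\right)} = -1721 - \frac{25}{1} = -1721 - 25 = -1746$)
$\left(d + q{\left(-164,-77 \right)}\right) + 26001 = \left(-1746 - \frac{90}{71}\right) + 26001 = - \frac{124056}{71} + 26001 = \frac{1722015}{71}$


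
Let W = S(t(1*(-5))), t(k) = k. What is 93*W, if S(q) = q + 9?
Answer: 372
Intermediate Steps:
S(q) = 9 + q
W = 4 (W = 9 + 1*(-5) = 9 - 5 = 4)
93*W = 93*4 = 372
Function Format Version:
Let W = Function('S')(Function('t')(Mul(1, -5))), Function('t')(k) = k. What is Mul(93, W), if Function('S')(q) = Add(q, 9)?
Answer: 372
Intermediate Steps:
Function('S')(q) = Add(9, q)
W = 4 (W = Add(9, Mul(1, -5)) = Add(9, -5) = 4)
Mul(93, W) = Mul(93, 4) = 372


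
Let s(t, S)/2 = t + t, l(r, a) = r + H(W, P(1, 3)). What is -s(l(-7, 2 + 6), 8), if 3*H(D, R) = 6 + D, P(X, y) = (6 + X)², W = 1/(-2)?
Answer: 62/3 ≈ 20.667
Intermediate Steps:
W = -½ ≈ -0.50000
H(D, R) = 2 + D/3 (H(D, R) = (6 + D)/3 = 2 + D/3)
l(r, a) = 11/6 + r (l(r, a) = r + (2 + (⅓)*(-½)) = r + (2 - ⅙) = r + 11/6 = 11/6 + r)
s(t, S) = 4*t (s(t, S) = 2*(t + t) = 2*(2*t) = 4*t)
-s(l(-7, 2 + 6), 8) = -4*(11/6 - 7) = -4*(-31)/6 = -1*(-62/3) = 62/3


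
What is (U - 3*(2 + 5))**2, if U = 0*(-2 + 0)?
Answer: 441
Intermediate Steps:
U = 0 (U = 0*(-2) = 0)
(U - 3*(2 + 5))**2 = (0 - 3*(2 + 5))**2 = (0 - 3*7)**2 = (0 - 21)**2 = (-21)**2 = 441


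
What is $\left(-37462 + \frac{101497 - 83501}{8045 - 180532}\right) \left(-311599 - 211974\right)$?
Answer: $\frac{3383185261762270}{172487} \approx 1.9614 \cdot 10^{10}$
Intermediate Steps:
$\left(-37462 + \frac{101497 - 83501}{8045 - 180532}\right) \left(-311599 - 211974\right) = \left(-37462 + \frac{101497 - 83501}{-172487}\right) \left(-523573\right) = \left(-37462 + \left(101497 - 83501\right) \left(- \frac{1}{172487}\right)\right) \left(-523573\right) = \left(-37462 + 17996 \left(- \frac{1}{172487}\right)\right) \left(-523573\right) = \left(-37462 - \frac{17996}{172487}\right) \left(-523573\right) = \left(- \frac{6461725990}{172487}\right) \left(-523573\right) = \frac{3383185261762270}{172487}$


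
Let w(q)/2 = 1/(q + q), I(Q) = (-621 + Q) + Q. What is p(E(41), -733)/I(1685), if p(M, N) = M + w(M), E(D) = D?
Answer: 1682/112709 ≈ 0.014923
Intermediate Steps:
I(Q) = -621 + 2*Q
w(q) = 1/q (w(q) = 2/(q + q) = 2/((2*q)) = 2*(1/(2*q)) = 1/q)
p(M, N) = M + 1/M
p(E(41), -733)/I(1685) = (41 + 1/41)/(-621 + 2*1685) = (41 + 1/41)/(-621 + 3370) = (1682/41)/2749 = (1682/41)*(1/2749) = 1682/112709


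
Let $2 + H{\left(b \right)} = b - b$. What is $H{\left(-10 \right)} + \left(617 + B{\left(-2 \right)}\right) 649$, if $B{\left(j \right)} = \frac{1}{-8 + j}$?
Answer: $\frac{4003661}{10} \approx 4.0037 \cdot 10^{5}$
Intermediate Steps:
$H{\left(b \right)} = -2$ ($H{\left(b \right)} = -2 + \left(b - b\right) = -2 + 0 = -2$)
$H{\left(-10 \right)} + \left(617 + B{\left(-2 \right)}\right) 649 = -2 + \left(617 + \frac{1}{-8 - 2}\right) 649 = -2 + \left(617 + \frac{1}{-10}\right) 649 = -2 + \left(617 - \frac{1}{10}\right) 649 = -2 + \frac{6169}{10} \cdot 649 = -2 + \frac{4003681}{10} = \frac{4003661}{10}$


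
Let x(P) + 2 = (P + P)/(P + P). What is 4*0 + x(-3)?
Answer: -1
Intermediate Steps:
x(P) = -1 (x(P) = -2 + (P + P)/(P + P) = -2 + (2*P)/((2*P)) = -2 + (2*P)*(1/(2*P)) = -2 + 1 = -1)
4*0 + x(-3) = 4*0 - 1 = 0 - 1 = -1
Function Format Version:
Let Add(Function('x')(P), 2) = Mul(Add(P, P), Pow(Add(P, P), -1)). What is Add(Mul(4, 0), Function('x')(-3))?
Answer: -1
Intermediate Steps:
Function('x')(P) = -1 (Function('x')(P) = Add(-2, Mul(Add(P, P), Pow(Add(P, P), -1))) = Add(-2, Mul(Mul(2, P), Pow(Mul(2, P), -1))) = Add(-2, Mul(Mul(2, P), Mul(Rational(1, 2), Pow(P, -1)))) = Add(-2, 1) = -1)
Add(Mul(4, 0), Function('x')(-3)) = Add(Mul(4, 0), -1) = Add(0, -1) = -1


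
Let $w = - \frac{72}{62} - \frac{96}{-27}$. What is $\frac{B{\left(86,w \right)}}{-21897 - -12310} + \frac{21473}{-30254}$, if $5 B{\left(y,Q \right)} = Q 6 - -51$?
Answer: $- \frac{95909581781}{134870970570} \approx -0.71112$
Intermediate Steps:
$w = \frac{668}{279}$ ($w = \left(-72\right) \frac{1}{62} - - \frac{32}{9} = - \frac{36}{31} + \frac{32}{9} = \frac{668}{279} \approx 2.3943$)
$B{\left(y,Q \right)} = \frac{51}{5} + \frac{6 Q}{5}$ ($B{\left(y,Q \right)} = \frac{Q 6 - -51}{5} = \frac{6 Q + 51}{5} = \frac{51 + 6 Q}{5} = \frac{51}{5} + \frac{6 Q}{5}$)
$\frac{B{\left(86,w \right)}}{-21897 - -12310} + \frac{21473}{-30254} = \frac{\frac{51}{5} + \frac{6}{5} \cdot \frac{668}{279}}{-21897 - -12310} + \frac{21473}{-30254} = \frac{\frac{51}{5} + \frac{1336}{465}}{-21897 + 12310} + 21473 \left(- \frac{1}{30254}\right) = \frac{6079}{465 \left(-9587\right)} - \frac{21473}{30254} = \frac{6079}{465} \left(- \frac{1}{9587}\right) - \frac{21473}{30254} = - \frac{6079}{4457955} - \frac{21473}{30254} = - \frac{95909581781}{134870970570}$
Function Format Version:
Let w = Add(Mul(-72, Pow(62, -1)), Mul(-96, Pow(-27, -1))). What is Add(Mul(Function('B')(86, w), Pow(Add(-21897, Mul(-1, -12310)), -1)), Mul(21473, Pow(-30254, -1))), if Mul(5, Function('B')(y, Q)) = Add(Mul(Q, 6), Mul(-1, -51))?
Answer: Rational(-95909581781, 134870970570) ≈ -0.71112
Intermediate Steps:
w = Rational(668, 279) (w = Add(Mul(-72, Rational(1, 62)), Mul(-96, Rational(-1, 27))) = Add(Rational(-36, 31), Rational(32, 9)) = Rational(668, 279) ≈ 2.3943)
Function('B')(y, Q) = Add(Rational(51, 5), Mul(Rational(6, 5), Q)) (Function('B')(y, Q) = Mul(Rational(1, 5), Add(Mul(Q, 6), Mul(-1, -51))) = Mul(Rational(1, 5), Add(Mul(6, Q), 51)) = Mul(Rational(1, 5), Add(51, Mul(6, Q))) = Add(Rational(51, 5), Mul(Rational(6, 5), Q)))
Add(Mul(Function('B')(86, w), Pow(Add(-21897, Mul(-1, -12310)), -1)), Mul(21473, Pow(-30254, -1))) = Add(Mul(Add(Rational(51, 5), Mul(Rational(6, 5), Rational(668, 279))), Pow(Add(-21897, Mul(-1, -12310)), -1)), Mul(21473, Pow(-30254, -1))) = Add(Mul(Add(Rational(51, 5), Rational(1336, 465)), Pow(Add(-21897, 12310), -1)), Mul(21473, Rational(-1, 30254))) = Add(Mul(Rational(6079, 465), Pow(-9587, -1)), Rational(-21473, 30254)) = Add(Mul(Rational(6079, 465), Rational(-1, 9587)), Rational(-21473, 30254)) = Add(Rational(-6079, 4457955), Rational(-21473, 30254)) = Rational(-95909581781, 134870970570)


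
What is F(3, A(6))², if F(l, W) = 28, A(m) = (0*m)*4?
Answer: 784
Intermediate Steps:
A(m) = 0 (A(m) = 0*4 = 0)
F(3, A(6))² = 28² = 784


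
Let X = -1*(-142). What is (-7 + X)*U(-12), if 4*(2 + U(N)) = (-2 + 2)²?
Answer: -270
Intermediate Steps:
U(N) = -2 (U(N) = -2 + (-2 + 2)²/4 = -2 + (¼)*0² = -2 + (¼)*0 = -2 + 0 = -2)
X = 142
(-7 + X)*U(-12) = (-7 + 142)*(-2) = 135*(-2) = -270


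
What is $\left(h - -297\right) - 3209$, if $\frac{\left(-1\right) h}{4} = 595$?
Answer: $-5292$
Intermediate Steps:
$h = -2380$ ($h = \left(-4\right) 595 = -2380$)
$\left(h - -297\right) - 3209 = \left(-2380 - -297\right) - 3209 = \left(-2380 + 297\right) - 3209 = -2083 - 3209 = -5292$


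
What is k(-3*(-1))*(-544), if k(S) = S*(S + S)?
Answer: -9792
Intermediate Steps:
k(S) = 2*S² (k(S) = S*(2*S) = 2*S²)
k(-3*(-1))*(-544) = (2*(-3*(-1))²)*(-544) = (2*3²)*(-544) = (2*9)*(-544) = 18*(-544) = -9792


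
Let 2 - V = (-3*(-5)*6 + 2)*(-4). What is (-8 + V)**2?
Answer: 131044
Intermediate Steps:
V = 370 (V = 2 - (-3*(-5)*6 + 2)*(-4) = 2 - (15*6 + 2)*(-4) = 2 - (90 + 2)*(-4) = 2 - 92*(-4) = 2 - 1*(-368) = 2 + 368 = 370)
(-8 + V)**2 = (-8 + 370)**2 = 362**2 = 131044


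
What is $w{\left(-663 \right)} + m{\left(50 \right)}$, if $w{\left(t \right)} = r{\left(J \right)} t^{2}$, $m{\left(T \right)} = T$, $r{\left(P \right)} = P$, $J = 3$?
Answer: $1318757$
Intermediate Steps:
$w{\left(t \right)} = 3 t^{2}$
$w{\left(-663 \right)} + m{\left(50 \right)} = 3 \left(-663\right)^{2} + 50 = 3 \cdot 439569 + 50 = 1318707 + 50 = 1318757$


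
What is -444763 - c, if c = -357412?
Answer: -87351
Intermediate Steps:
-444763 - c = -444763 - 1*(-357412) = -444763 + 357412 = -87351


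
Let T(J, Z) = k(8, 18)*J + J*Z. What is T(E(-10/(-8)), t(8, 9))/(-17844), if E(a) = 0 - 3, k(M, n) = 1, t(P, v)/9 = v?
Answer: 41/2974 ≈ 0.013786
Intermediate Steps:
t(P, v) = 9*v
E(a) = -3
T(J, Z) = J + J*Z (T(J, Z) = 1*J + J*Z = J + J*Z)
T(E(-10/(-8)), t(8, 9))/(-17844) = -3*(1 + 9*9)/(-17844) = -3*(1 + 81)*(-1/17844) = -3*82*(-1/17844) = -246*(-1/17844) = 41/2974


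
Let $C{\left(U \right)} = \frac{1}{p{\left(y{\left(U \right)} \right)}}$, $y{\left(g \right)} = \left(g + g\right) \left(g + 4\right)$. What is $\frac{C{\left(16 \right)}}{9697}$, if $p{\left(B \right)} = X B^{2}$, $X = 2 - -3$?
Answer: $\frac{1}{19859456000} \approx 5.0354 \cdot 10^{-11}$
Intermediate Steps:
$X = 5$ ($X = 2 + 3 = 5$)
$y{\left(g \right)} = 2 g \left(4 + g\right)$
$p{\left(B \right)} = 5 B^{2}$
$C{\left(U \right)} = \frac{1}{20 U^{2} \left(4 + U\right)^{2}}$ ($C{\left(U \right)} = \frac{1}{5 \left(2 U \left(4 + U\right)\right)^{2}} = \frac{1}{5 \cdot 4 U^{2} \left(4 + U\right)^{2}} = \frac{1}{20 U^{2} \left(4 + U\right)^{2}}$)
$\frac{C{\left(16 \right)}}{9697} = \frac{\frac{1}{20} \cdot \frac{1}{256} \frac{1}{\left(4 + 16\right)^{2}}}{9697} = \frac{1}{20} \cdot \frac{1}{256} \cdot \frac{1}{400} \cdot \frac{1}{9697} = \frac{1}{2048000} \cdot \frac{1}{9697} = \frac{1}{19859456000}$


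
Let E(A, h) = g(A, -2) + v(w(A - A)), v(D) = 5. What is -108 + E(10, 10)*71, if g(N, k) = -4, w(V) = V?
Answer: -37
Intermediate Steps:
E(A, h) = 1 (E(A, h) = -4 + 5 = 1)
-108 + E(10, 10)*71 = -108 + 1*71 = -108 + 71 = -37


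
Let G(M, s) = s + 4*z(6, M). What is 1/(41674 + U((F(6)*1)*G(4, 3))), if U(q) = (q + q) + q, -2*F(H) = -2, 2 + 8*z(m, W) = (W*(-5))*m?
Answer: 1/41500 ≈ 2.4096e-5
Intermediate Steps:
z(m, W) = -¼ - 5*W*m/8 (z(m, W) = -¼ + ((W*(-5))*m)/8 = -¼ + ((-5*W)*m)/8 = -¼ + (-5*W*m)/8 = -¼ - 5*W*m/8)
F(H) = 1 (F(H) = -½*(-2) = 1)
G(M, s) = -1 + s - 15*M (G(M, s) = s + 4*(-¼ - 5/8*M*6) = s + 4*(-¼ - 15*M/4) = s + (-1 - 15*M) = -1 + s - 15*M)
U(q) = 3*q (U(q) = 2*q + q = 3*q)
1/(41674 + U((F(6)*1)*G(4, 3))) = 1/(41674 + 3*((1*1)*(-1 + 3 - 15*4))) = 1/(41674 + 3*(1*(-1 + 3 - 60))) = 1/(41674 + 3*(1*(-58))) = 1/(41674 + 3*(-58)) = 1/(41674 - 174) = 1/41500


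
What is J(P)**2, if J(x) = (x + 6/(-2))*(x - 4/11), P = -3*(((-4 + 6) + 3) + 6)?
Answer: 174556944/121 ≈ 1.4426e+6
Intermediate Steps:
P = -33 (P = -3*((2 + 3) + 6) = -3*(5 + 6) = -3*11 = -33)
J(x) = (-3 + x)*(-4/11 + x) (J(x) = (x + 6*(-1/2))*(x - 4*1/11) = (x - 3)*(x - 4/11) = (-3 + x)*(-4/11 + x))
J(P)**2 = (12/11 + (-33)**2 - 37/11*(-33))**2 = (12/11 + 1089 + 111)**2 = (13212/11)**2 = 174556944/121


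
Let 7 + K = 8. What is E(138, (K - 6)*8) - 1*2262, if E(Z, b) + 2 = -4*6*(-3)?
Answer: -2192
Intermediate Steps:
K = 1 (K = -7 + 8 = 1)
E(Z, b) = 70 (E(Z, b) = -2 - 4*6*(-3) = -2 - 24*(-3) = -2 + 72 = 70)
E(138, (K - 6)*8) - 1*2262 = 70 - 1*2262 = 70 - 2262 = -2192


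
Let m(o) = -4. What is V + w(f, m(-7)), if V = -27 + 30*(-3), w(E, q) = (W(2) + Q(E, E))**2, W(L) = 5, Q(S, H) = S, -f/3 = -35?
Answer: 11983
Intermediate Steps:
f = 105 (f = -3*(-35) = 105)
w(E, q) = (5 + E)**2
V = -117 (V = -27 - 90 = -117)
V + w(f, m(-7)) = -117 + (5 + 105)**2 = -117 + 110**2 = -117 + 12100 = 11983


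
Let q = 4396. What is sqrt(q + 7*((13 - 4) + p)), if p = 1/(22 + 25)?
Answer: 2*sqrt(2462565)/47 ≈ 66.777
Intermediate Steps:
p = 1/47 ≈ 0.021277
sqrt(q + 7*((13 - 4) + p)) = sqrt(4396 + 7*((13 - 4) + 1/47)) = sqrt(4396 + 7*(9 + 1/47)) = sqrt(4396 + 7*(424/47)) = sqrt(4396 + 2968/47) = sqrt(209580/47) = 2*sqrt(2462565)/47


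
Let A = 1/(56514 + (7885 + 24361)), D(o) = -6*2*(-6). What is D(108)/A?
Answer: 6390720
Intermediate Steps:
D(o) = 72 (D(o) = -12*(-6) = 72)
A = 1/88760 (A = 1/(56514 + 32246) = 1/88760 ≈ 1.1266e-5)
D(108)/A = 72/(1/88760) = 72*88760 = 6390720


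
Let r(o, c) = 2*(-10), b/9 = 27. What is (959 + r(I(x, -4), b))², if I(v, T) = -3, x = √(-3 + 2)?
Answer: 881721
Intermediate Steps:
b = 243 (b = 9*27 = 243)
x = I (x = √(-1) = I ≈ 1.0*I)
r(o, c) = -20
(959 + r(I(x, -4), b))² = (959 - 20)² = 939² = 881721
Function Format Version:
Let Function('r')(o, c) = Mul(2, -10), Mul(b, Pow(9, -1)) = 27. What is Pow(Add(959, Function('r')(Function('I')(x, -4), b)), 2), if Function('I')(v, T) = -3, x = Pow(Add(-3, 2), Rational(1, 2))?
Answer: 881721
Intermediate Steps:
b = 243 (b = Mul(9, 27) = 243)
x = I (x = Pow(-1, Rational(1, 2)) = I ≈ Mul(1.0000, I))
Function('r')(o, c) = -20
Pow(Add(959, Function('r')(Function('I')(x, -4), b)), 2) = Pow(Add(959, -20), 2) = Pow(939, 2) = 881721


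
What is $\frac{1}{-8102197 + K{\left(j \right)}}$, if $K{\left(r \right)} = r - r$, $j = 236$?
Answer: $- \frac{1}{8102197} \approx -1.2342 \cdot 10^{-7}$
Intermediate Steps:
$K{\left(r \right)} = 0$
$\frac{1}{-8102197 + K{\left(j \right)}} = \frac{1}{-8102197 + 0} = \frac{1}{-8102197} = - \frac{1}{8102197}$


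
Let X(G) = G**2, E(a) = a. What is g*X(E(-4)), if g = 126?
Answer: 2016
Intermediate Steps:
g*X(E(-4)) = 126*(-4)**2 = 126*16 = 2016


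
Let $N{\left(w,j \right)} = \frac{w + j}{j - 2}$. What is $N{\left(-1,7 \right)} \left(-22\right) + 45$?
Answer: $\frac{93}{5} \approx 18.6$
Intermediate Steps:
$N{\left(w,j \right)} = \frac{j + w}{-2 + j}$
$N{\left(-1,7 \right)} \left(-22\right) + 45 = \frac{7 - 1}{-2 + 7} \left(-22\right) + 45 = \frac{1}{5} \cdot 6 \left(-22\right) + 45 = \frac{6}{5} \left(-22\right) + 45 = - \frac{132}{5} + 45 = \frac{93}{5}$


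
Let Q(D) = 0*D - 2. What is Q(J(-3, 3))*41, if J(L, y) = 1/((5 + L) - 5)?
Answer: -82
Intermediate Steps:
J(L, y) = 1/L
Q(D) = -2 (Q(D) = 0 - 2 = -2)
Q(J(-3, 3))*41 = -2*41 = -82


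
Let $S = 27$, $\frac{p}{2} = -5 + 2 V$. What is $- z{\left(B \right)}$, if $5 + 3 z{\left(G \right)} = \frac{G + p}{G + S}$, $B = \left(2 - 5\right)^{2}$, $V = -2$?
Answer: $\frac{7}{4} \approx 1.75$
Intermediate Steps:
$B = 9$ ($B = \left(-3\right)^{2} = 9$)
$p = -18$ ($p = 2 \left(-5 + 2 \left(-2\right)\right) = 2 \left(-5 - 4\right) = 2 \left(-9\right) = -18$)
$z{\left(G \right)} = - \frac{5}{3} + \frac{-18 + G}{3 \left(27 + G\right)}$ ($z{\left(G \right)} = - \frac{5}{3} + \frac{\left(G - 18\right) \frac{1}{G + 27}}{3} = - \frac{5}{3} + \frac{\left(-18 + G\right) \frac{1}{27 + G}}{3} = - \frac{5}{3} + \frac{\frac{1}{27 + G} \left(-18 + G\right)}{3} = - \frac{5}{3} + \frac{-18 + G}{3 \left(27 + G\right)}$)
$- z{\left(B \right)} = - \frac{-153 - 36}{3 \left(27 + 9\right)} = - \frac{-153 - 36}{3 \cdot 36} = - \frac{-189}{3 \cdot 36} = \left(-1\right) \left(- \frac{7}{4}\right) = \frac{7}{4}$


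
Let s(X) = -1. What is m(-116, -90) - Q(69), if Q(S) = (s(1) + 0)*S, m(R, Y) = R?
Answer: -47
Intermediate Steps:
Q(S) = -S (Q(S) = (-1 + 0)*S = -S)
m(-116, -90) - Q(69) = -116 - (-1)*69 = -116 - 1*(-69) = -116 + 69 = -47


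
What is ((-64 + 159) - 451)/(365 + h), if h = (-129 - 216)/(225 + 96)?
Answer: -9523/9735 ≈ -0.97822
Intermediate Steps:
h = -115/107 (h = -345/321 = -345*1/321 = -115/107 ≈ -1.0748)
((-64 + 159) - 451)/(365 + h) = ((-64 + 159) - 451)/(365 - 115/107) = (95 - 451)/(38940/107) = -356*107/38940 = -9523/9735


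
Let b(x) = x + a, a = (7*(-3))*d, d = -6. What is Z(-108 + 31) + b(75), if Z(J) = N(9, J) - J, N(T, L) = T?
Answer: 287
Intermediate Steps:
Z(J) = 9 - J
a = 126 (a = (7*(-3))*(-6) = -21*(-6) = 126)
b(x) = 126 + x (b(x) = x + 126 = 126 + x)
Z(-108 + 31) + b(75) = (9 - (-108 + 31)) + (126 + 75) = (9 - 1*(-77)) + 201 = (9 + 77) + 201 = 86 + 201 = 287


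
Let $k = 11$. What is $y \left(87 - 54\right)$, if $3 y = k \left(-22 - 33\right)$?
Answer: $-6655$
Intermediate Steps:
$y = - \frac{605}{3}$ ($y = \frac{11 \left(-22 - 33\right)}{3} = \frac{11 \left(-55\right)}{3} = \frac{1}{3} \left(-605\right) = - \frac{605}{3} \approx -201.67$)
$y \left(87 - 54\right) = - \frac{605 \left(87 - 54\right)}{3} = \left(- \frac{605}{3}\right) 33 = -6655$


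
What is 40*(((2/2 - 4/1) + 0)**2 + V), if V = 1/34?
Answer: 6140/17 ≈ 361.18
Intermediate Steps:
V = 1/34 ≈ 0.029412
40*(((2/2 - 4/1) + 0)**2 + V) = 40*(((2/2 - 4/1) + 0)**2 + 1/34) = 40*(((2*(1/2) - 4*1) + 0)**2 + 1/34) = 40*(((1 - 4) + 0)**2 + 1/34) = 40*((-3 + 0)**2 + 1/34) = 40*((-3)**2 + 1/34) = 40*(9 + 1/34) = 40*(307/34) = 6140/17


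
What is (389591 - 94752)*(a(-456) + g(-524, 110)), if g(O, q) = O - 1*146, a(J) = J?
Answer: -331988714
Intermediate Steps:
g(O, q) = -146 + O (g(O, q) = O - 146 = -146 + O)
(389591 - 94752)*(a(-456) + g(-524, 110)) = (389591 - 94752)*(-456 + (-146 - 524)) = 294839*(-456 - 670) = 294839*(-1126) = -331988714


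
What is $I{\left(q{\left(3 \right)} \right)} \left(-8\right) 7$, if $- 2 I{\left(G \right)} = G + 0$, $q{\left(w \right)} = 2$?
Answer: $56$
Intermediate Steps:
$I{\left(G \right)} = - \frac{G}{2}$ ($I{\left(G \right)} = - \frac{G + 0}{2} = - \frac{G}{2}$)
$I{\left(q{\left(3 \right)} \right)} \left(-8\right) 7 = \left(- \frac{1}{2}\right) 2 \left(-8\right) 7 = \left(-1\right) \left(-8\right) 7 = 8 \cdot 7 = 56$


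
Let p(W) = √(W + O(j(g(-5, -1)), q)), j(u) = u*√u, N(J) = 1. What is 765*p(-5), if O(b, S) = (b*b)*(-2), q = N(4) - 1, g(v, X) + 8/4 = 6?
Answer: 765*I*√133 ≈ 8822.4*I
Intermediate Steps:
g(v, X) = 4 (g(v, X) = -2 + 6 = 4)
j(u) = u^(3/2)
q = 0 (q = 1 - 1 = 0)
O(b, S) = -2*b² (O(b, S) = b²*(-2) = -2*b²)
p(W) = √(-128 + W) (p(W) = √(W - 2*(4^(3/2))²) = √(W - 2*8²) = √(W - 2*64) = √(W - 128) = √(-128 + W))
765*p(-5) = 765*√(-128 - 5) = 765*√(-133) = 765*(I*√133) = 765*I*√133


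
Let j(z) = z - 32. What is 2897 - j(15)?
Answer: 2914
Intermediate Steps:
j(z) = -32 + z
2897 - j(15) = 2897 - (-32 + 15) = 2897 - 1*(-17) = 2897 + 17 = 2914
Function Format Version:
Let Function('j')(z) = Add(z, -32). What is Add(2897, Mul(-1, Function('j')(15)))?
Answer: 2914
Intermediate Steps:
Function('j')(z) = Add(-32, z)
Add(2897, Mul(-1, Function('j')(15))) = Add(2897, Mul(-1, Add(-32, 15))) = Add(2897, Mul(-1, -17)) = Add(2897, 17) = 2914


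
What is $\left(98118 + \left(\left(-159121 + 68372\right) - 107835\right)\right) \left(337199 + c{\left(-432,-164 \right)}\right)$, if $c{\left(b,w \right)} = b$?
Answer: $-33833633422$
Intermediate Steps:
$\left(98118 + \left(\left(-159121 + 68372\right) - 107835\right)\right) \left(337199 + c{\left(-432,-164 \right)}\right) = \left(98118 + \left(\left(-159121 + 68372\right) - 107835\right)\right) \left(337199 - 432\right) = \left(98118 - 198584\right) 336767 = \left(-100466\right) 336767 = -33833633422$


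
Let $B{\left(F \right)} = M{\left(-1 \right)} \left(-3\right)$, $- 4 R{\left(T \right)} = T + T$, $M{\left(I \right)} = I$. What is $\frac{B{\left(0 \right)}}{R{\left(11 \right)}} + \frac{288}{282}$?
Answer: $\frac{246}{517} \approx 0.47582$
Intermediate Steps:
$R{\left(T \right)} = - \frac{T}{2}$ ($R{\left(T \right)} = - \frac{T + T}{4} = - \frac{2 T}{4} = - \frac{T}{2}$)
$B{\left(F \right)} = 3$ ($B{\left(F \right)} = \left(-1\right) \left(-3\right) = 3$)
$\frac{B{\left(0 \right)}}{R{\left(11 \right)}} + \frac{288}{282} = \frac{3}{\left(- \frac{1}{2}\right) 11} + \frac{288}{282} = \frac{3}{- \frac{11}{2}} + 288 \cdot \frac{1}{282} = 3 \left(- \frac{2}{11}\right) + \frac{48}{47} = - \frac{6}{11} + \frac{48}{47} = \frac{246}{517}$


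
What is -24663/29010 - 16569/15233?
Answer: -285452723/147303110 ≈ -1.9379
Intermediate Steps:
-24663/29010 - 16569/15233 = -24663*1/29010 - 16569*1/15233 = -8221/9670 - 16569/15233 = -285452723/147303110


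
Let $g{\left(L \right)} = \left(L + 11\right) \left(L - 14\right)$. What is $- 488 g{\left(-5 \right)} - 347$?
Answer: $55285$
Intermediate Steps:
$g{\left(L \right)} = \left(-14 + L\right) \left(11 + L\right)$ ($g{\left(L \right)} = \left(11 + L\right) \left(-14 + L\right) = \left(-14 + L\right) \left(11 + L\right)$)
$- 488 g{\left(-5 \right)} - 347 = - 488 \left(-154 + \left(-5\right)^{2} - -15\right) - 347 = - 488 \left(-154 + 25 + 15\right) - 347 = \left(-488\right) \left(-114\right) - 347 = 55632 - 347 = 55285$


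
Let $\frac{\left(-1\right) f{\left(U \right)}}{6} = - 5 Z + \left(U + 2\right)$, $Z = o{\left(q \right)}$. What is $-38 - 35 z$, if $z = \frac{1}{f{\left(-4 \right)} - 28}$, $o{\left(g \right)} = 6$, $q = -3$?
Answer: $- \frac{6267}{164} \approx -38.213$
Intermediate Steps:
$Z = 6$
$f{\left(U \right)} = 168 - 6 U$ ($f{\left(U \right)} = - 6 \left(\left(-5\right) 6 + \left(U + 2\right)\right) = - 6 \left(-30 + \left(2 + U\right)\right) = - 6 \left(-28 + U\right) = 168 - 6 U$)
$z = \frac{1}{164}$ ($z = \frac{1}{\left(168 - -24\right) - 28} = \frac{1}{\left(168 + 24\right) - 28} = \frac{1}{192 - 28} = \frac{1}{164} \approx 0.0060976$)
$-38 - 35 z = -38 - \frac{35}{164} = - \frac{6267}{164}$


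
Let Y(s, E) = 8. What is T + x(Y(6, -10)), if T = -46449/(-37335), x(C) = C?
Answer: 115043/12445 ≈ 9.2441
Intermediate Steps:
T = 15483/12445 (T = -46449*(-1/37335) = 15483/12445 ≈ 1.2441)
T + x(Y(6, -10)) = 15483/12445 + 8 = 115043/12445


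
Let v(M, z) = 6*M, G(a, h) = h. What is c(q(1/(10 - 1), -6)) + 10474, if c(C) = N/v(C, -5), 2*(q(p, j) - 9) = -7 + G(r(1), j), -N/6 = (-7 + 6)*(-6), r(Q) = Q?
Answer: 52358/5 ≈ 10472.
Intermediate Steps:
N = -36 (N = -6*(-7 + 6)*(-6) = -(-6)*(-6) = -6*6 = -36)
q(p, j) = 11/2 + j/2 (q(p, j) = 9 + (-7 + j)/2 = 9 + (-7/2 + j/2) = 11/2 + j/2)
c(C) = -6/C (c(C) = -36*1/(6*C) = -6/C)
c(q(1/(10 - 1), -6)) + 10474 = -6/(11/2 + (½)*(-6)) + 10474 = -6/(11/2 - 3) + 10474 = -6/5/2 + 10474 = -6*⅖ + 10474 = -12/5 + 10474 = 52358/5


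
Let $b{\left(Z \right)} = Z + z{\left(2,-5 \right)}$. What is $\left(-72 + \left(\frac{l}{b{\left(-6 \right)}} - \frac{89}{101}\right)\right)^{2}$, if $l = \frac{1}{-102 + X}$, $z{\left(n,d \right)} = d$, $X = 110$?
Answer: $\frac{419734241161}{78996544} \approx 5313.3$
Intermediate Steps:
$b{\left(Z \right)} = -5 + Z$ ($b{\left(Z \right)} = Z - 5 = -5 + Z$)
$l = \frac{1}{8}$ ($l = \frac{1}{-102 + 110} = \frac{1}{8} \approx 0.125$)
$\left(-72 + \left(\frac{l}{b{\left(-6 \right)}} - \frac{89}{101}\right)\right)^{2} = \left(-72 + \left(\frac{1}{8 \left(-5 - 6\right)} - \frac{89}{101}\right)\right)^{2} = \left(-72 + \left(\frac{1}{8 \left(-11\right)} - \frac{89}{101}\right)\right)^{2} = \left(-72 + \left(\frac{1}{8} \left(- \frac{1}{11}\right) - \frac{89}{101}\right)\right)^{2} = \left(-72 - \frac{7933}{8888}\right)^{2} = \left(- \frac{647869}{8888}\right)^{2} = \frac{419734241161}{78996544}$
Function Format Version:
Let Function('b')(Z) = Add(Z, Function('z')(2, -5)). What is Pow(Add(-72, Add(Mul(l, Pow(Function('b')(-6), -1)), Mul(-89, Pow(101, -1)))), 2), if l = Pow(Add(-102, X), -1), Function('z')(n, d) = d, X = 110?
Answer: Rational(419734241161, 78996544) ≈ 5313.3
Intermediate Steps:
Function('b')(Z) = Add(-5, Z) (Function('b')(Z) = Add(Z, -5) = Add(-5, Z))
l = Rational(1, 8) (l = Pow(Add(-102, 110), -1) = Pow(8, -1) = Rational(1, 8) ≈ 0.12500)
Pow(Add(-72, Add(Mul(l, Pow(Function('b')(-6), -1)), Mul(-89, Pow(101, -1)))), 2) = Pow(Add(-72, Add(Mul(Rational(1, 8), Pow(Add(-5, -6), -1)), Mul(-89, Pow(101, -1)))), 2) = Pow(Add(-72, Add(Mul(Rational(1, 8), Pow(-11, -1)), Mul(-89, Rational(1, 101)))), 2) = Pow(Add(-72, Add(Mul(Rational(1, 8), Rational(-1, 11)), Rational(-89, 101))), 2) = Pow(Add(-72, Add(Rational(-1, 88), Rational(-89, 101))), 2) = Pow(Add(-72, Rational(-7933, 8888)), 2) = Pow(Rational(-647869, 8888), 2) = Rational(419734241161, 78996544)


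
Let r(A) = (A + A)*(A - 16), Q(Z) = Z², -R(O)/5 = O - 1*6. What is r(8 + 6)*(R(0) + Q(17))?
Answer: -17864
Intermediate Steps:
R(O) = 30 - 5*O (R(O) = -5*(O - 1*6) = -5*(O - 6) = -5*(-6 + O) = 30 - 5*O)
r(A) = 2*A*(-16 + A) (r(A) = (2*A)*(-16 + A) = 2*A*(-16 + A))
r(8 + 6)*(R(0) + Q(17)) = (2*(8 + 6)*(-16 + (8 + 6)))*((30 - 5*0) + 17²) = (2*14*(-16 + 14))*((30 + 0) + 289) = (2*14*(-2))*(30 + 289) = -56*319 = -17864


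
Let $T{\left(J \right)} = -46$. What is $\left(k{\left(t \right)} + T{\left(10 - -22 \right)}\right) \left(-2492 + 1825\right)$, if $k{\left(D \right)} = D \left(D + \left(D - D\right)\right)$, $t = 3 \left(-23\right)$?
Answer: $-3144905$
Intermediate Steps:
$t = -69$
$k{\left(D \right)} = D^{2}$ ($k{\left(D \right)} = D \left(D + 0\right) = D D = D^{2}$)
$\left(k{\left(t \right)} + T{\left(10 - -22 \right)}\right) \left(-2492 + 1825\right) = \left(\left(-69\right)^{2} - 46\right) \left(-2492 + 1825\right) = \left(4761 - 46\right) \left(-667\right) = 4715 \left(-667\right) = -3144905$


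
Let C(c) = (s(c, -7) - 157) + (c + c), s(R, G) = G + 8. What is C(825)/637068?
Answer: 249/106178 ≈ 0.0023451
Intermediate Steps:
s(R, G) = 8 + G
C(c) = -156 + 2*c (C(c) = ((8 - 7) - 157) + (c + c) = (1 - 157) + 2*c = -156 + 2*c)
C(825)/637068 = (-156 + 2*825)/637068 = (-156 + 1650)*(1/637068) = 1494*(1/637068) = 249/106178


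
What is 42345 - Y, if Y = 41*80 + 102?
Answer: 38963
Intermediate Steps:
Y = 3382 (Y = 3280 + 102 = 3382)
42345 - Y = 42345 - 1*3382 = 42345 - 3382 = 38963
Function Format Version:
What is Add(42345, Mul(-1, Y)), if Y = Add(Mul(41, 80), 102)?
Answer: 38963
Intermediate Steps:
Y = 3382 (Y = Add(3280, 102) = 3382)
Add(42345, Mul(-1, Y)) = Add(42345, Mul(-1, 3382)) = Add(42345, -3382) = 38963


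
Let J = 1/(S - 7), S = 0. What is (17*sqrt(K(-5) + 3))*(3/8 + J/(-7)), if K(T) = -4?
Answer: 2635*I/392 ≈ 6.7219*I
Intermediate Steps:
J = -1/7 (J = 1/(0 - 7) = 1/(-7) = -1/7 ≈ -0.14286)
(17*sqrt(K(-5) + 3))*(3/8 + J/(-7)) = (17*sqrt(-4 + 3))*(3/8 - 1/7/(-7)) = (17*sqrt(-1))*(3*(1/8) - 1/7*(-1/7)) = (17*I)*(3/8 + 1/49) = (17*I)*(155/392) = 2635*I/392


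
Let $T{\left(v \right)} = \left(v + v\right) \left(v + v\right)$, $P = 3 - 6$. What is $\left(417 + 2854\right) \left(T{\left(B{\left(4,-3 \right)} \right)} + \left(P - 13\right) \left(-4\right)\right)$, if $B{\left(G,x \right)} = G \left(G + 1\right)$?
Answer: $5442944$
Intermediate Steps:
$P = -3$ ($P = 3 - 6 = -3$)
$B{\left(G,x \right)} = G \left(1 + G\right)$
$T{\left(v \right)} = 4 v^{2}$ ($T{\left(v \right)} = 2 v 2 v = 4 v^{2}$)
$\left(417 + 2854\right) \left(T{\left(B{\left(4,-3 \right)} \right)} + \left(P - 13\right) \left(-4\right)\right) = \left(417 + 2854\right) \left(4 \left(4 \left(1 + 4\right)\right)^{2} + \left(-3 - 13\right) \left(-4\right)\right) = 3271 \left(4 \left(4 \cdot 5\right)^{2} - -64\right) = 3271 \left(4 \cdot 20^{2} + 64\right) = 3271 \left(4 \cdot 400 + 64\right) = 3271 \left(1600 + 64\right) = 3271 \cdot 1664 = 5442944$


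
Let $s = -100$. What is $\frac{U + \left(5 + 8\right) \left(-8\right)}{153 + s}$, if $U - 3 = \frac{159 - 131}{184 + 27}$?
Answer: $- \frac{21283}{11183} \approx -1.9032$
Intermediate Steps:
$U = \frac{661}{211}$ ($U = 3 + \frac{159 - 131}{184 + 27} = 3 + \frac{28}{211} = \frac{661}{211} \approx 3.1327$)
$\frac{U + \left(5 + 8\right) \left(-8\right)}{153 + s} = \frac{\frac{661}{211} + \left(5 + 8\right) \left(-8\right)}{153 - 100} = \frac{\frac{661}{211} + 13 \left(-8\right)}{53} = \left(\frac{661}{211} - 104\right) \frac{1}{53} = \left(- \frac{21283}{211}\right) \frac{1}{53} = - \frac{21283}{11183}$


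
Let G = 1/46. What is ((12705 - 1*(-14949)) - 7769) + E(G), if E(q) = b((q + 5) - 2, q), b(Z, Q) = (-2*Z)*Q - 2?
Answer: 21036075/1058 ≈ 19883.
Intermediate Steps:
b(Z, Q) = -2 - 2*Q*Z (b(Z, Q) = -2*Q*Z - 2 = -2 - 2*Q*Z)
G = 1/46 ≈ 0.021739
E(q) = -2 - 2*q*(3 + q) (E(q) = -2 - 2*q*((q + 5) - 2) = -2 - 2*q*((5 + q) - 2) = -2 - 2*q*(3 + q))
((12705 - 1*(-14949)) - 7769) + E(G) = ((12705 - 1*(-14949)) - 7769) + (-2 - 2*1/46*(3 + 1/46)) = ((12705 + 14949) - 7769) + (-2 - 2*1/46*139/46) = (27654 - 7769) + (-2 - 139/1058) = 19885 - 2255/1058 = 21036075/1058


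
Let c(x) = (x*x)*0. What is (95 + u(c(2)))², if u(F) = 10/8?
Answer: 148225/16 ≈ 9264.1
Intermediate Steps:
c(x) = 0 (c(x) = x²*0 = 0)
u(F) = 5/4 (u(F) = 10*(⅛) = 5/4)
(95 + u(c(2)))² = (95 + 5/4)² = (385/4)² = 148225/16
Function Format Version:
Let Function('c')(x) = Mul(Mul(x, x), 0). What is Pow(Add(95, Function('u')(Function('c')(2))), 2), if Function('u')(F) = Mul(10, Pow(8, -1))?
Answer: Rational(148225, 16) ≈ 9264.1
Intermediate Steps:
Function('c')(x) = 0 (Function('c')(x) = Mul(Pow(x, 2), 0) = 0)
Function('u')(F) = Rational(5, 4) (Function('u')(F) = Mul(10, Rational(1, 8)) = Rational(5, 4))
Pow(Add(95, Function('u')(Function('c')(2))), 2) = Pow(Add(95, Rational(5, 4)), 2) = Pow(Rational(385, 4), 2) = Rational(148225, 16)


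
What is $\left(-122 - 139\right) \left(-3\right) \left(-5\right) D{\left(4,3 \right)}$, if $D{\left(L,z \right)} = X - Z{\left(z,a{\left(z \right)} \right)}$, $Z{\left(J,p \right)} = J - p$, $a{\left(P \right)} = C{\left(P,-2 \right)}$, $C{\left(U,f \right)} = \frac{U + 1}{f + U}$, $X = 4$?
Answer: $-19575$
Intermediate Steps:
$C{\left(U,f \right)} = \frac{1 + U}{U + f}$
$a{\left(P \right)} = \frac{1 + P}{-2 + P}$ ($a{\left(P \right)} = \frac{1 + P}{P - 2} = \frac{1 + P}{-2 + P}$)
$D{\left(L,z \right)} = 4 - z + \frac{1 + z}{-2 + z}$ ($D{\left(L,z \right)} = 4 - \left(z - \frac{1 + z}{-2 + z}\right) = 4 - z + \frac{1 + z}{-2 + z}$)
$\left(-122 - 139\right) \left(-3\right) \left(-5\right) D{\left(4,3 \right)} = \left(-122 - 139\right) \left(-3\right) \left(-5\right) \frac{-7 - 3^{2} + 7 \cdot 3}{-2 + 3} = - 261 \cdot 15 \frac{-7 - 9 + 21}{1} = - 261 \cdot 15 \cdot 1 \left(-7 - 9 + 21\right) = - 261 \cdot 15 \cdot 1 \cdot 5 = - 261 \cdot 15 \cdot 5 = \left(-261\right) 75 = -19575$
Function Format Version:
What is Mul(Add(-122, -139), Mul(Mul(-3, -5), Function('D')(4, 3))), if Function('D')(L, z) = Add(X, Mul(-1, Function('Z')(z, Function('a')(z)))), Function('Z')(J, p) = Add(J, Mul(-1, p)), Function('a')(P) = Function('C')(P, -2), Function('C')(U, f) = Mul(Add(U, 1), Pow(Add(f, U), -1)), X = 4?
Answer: -19575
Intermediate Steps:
Function('C')(U, f) = Mul(Pow(Add(U, f), -1), Add(1, U)) (Function('C')(U, f) = Mul(Add(1, U), Pow(Add(U, f), -1)) = Mul(Pow(Add(U, f), -1), Add(1, U)))
Function('a')(P) = Mul(Pow(Add(-2, P), -1), Add(1, P)) (Function('a')(P) = Mul(Pow(Add(P, -2), -1), Add(1, P)) = Mul(Pow(Add(-2, P), -1), Add(1, P)))
Function('D')(L, z) = Add(4, Mul(-1, z), Mul(Pow(Add(-2, z), -1), Add(1, z))) (Function('D')(L, z) = Add(4, Mul(-1, Add(z, Mul(-1, Mul(Pow(Add(-2, z), -1), Add(1, z)))))) = Add(4, Mul(-1, Add(z, Mul(-1, Pow(Add(-2, z), -1), Add(1, z))))) = Add(4, Add(Mul(-1, z), Mul(Pow(Add(-2, z), -1), Add(1, z)))) = Add(4, Mul(-1, z), Mul(Pow(Add(-2, z), -1), Add(1, z))))
Mul(Add(-122, -139), Mul(Mul(-3, -5), Function('D')(4, 3))) = Mul(Add(-122, -139), Mul(Mul(-3, -5), Mul(Pow(Add(-2, 3), -1), Add(-7, Mul(-1, Pow(3, 2)), Mul(7, 3))))) = Mul(-261, Mul(15, Mul(Pow(1, -1), Add(-7, Mul(-1, 9), 21)))) = Mul(-261, Mul(15, Mul(1, Add(-7, -9, 21)))) = Mul(-261, Mul(15, Mul(1, 5))) = Mul(-261, Mul(15, 5)) = Mul(-261, 75) = -19575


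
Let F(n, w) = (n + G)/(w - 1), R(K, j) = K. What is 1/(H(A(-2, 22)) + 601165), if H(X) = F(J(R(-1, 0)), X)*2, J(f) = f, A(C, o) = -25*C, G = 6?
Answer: 49/29457095 ≈ 1.6634e-6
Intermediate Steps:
F(n, w) = (6 + n)/(-1 + w) (F(n, w) = (n + 6)/(w - 1) = (6 + n)/(-1 + w))
H(X) = 10/(-1 + X) (H(X) = ((6 - 1)/(-1 + X))*2 = (5/(-1 + X))*2 = 10/(-1 + X))
1/(H(A(-2, 22)) + 601165) = 1/(10/(-1 - 25*(-2)) + 601165) = 1/(10/(-1 + 50) + 601165) = 1/(10/49 + 601165) = 1/(29457095/49) = 49/29457095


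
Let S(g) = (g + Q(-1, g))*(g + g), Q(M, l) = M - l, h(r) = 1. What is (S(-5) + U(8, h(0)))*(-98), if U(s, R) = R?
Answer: -1078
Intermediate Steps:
S(g) = -2*g (S(g) = (g + (-1 - g))*(g + g) = -2*g)
(S(-5) + U(8, h(0)))*(-98) = (-2*(-5) + 1)*(-98) = (10 + 1)*(-98) = 11*(-98) = -1078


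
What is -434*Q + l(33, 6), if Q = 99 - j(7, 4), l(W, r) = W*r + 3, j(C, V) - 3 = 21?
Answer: -32349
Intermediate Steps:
j(C, V) = 24 (j(C, V) = 3 + 21 = 24)
l(W, r) = 3 + W*r
Q = 75 (Q = 99 - 1*24 = 99 - 24 = 75)
-434*Q + l(33, 6) = -434*75 + (3 + 33*6) = -32550 + (3 + 198) = -32550 + 201 = -32349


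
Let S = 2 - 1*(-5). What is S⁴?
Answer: 2401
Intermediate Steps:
S = 7 (S = 2 + 5 = 7)
S⁴ = 7⁴ = 2401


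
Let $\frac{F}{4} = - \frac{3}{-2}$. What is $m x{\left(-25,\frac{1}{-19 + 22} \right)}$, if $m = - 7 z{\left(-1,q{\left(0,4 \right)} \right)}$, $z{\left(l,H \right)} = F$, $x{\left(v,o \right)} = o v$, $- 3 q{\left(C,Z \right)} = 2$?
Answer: $350$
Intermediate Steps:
$q{\left(C,Z \right)} = - \frac{2}{3}$ ($q{\left(C,Z \right)} = \left(- \frac{1}{3}\right) 2 = - \frac{2}{3}$)
$F = 6$ ($F = 4 \left(- \frac{3}{-2}\right) = 4 \left(\left(-3\right) \left(- \frac{1}{2}\right)\right) = 4 \cdot \frac{3}{2} = 6$)
$z{\left(l,H \right)} = 6$
$m = -42$ ($m = \left(-7\right) 6 = -42$)
$m x{\left(-25,\frac{1}{-19 + 22} \right)} = - 42 \frac{1}{-19 + 22} \left(-25\right) = - 42 \cdot \frac{1}{3} \left(-25\right) = \left(-42\right) \left(- \frac{25}{3}\right) = 350$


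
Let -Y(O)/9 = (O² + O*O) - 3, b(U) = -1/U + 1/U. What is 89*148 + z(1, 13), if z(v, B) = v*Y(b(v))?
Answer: 13199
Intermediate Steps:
b(U) = 0 (b(U) = -1/U + 1/U = 0)
Y(O) = 27 - 18*O² (Y(O) = -9*((O² + O*O) - 3) = -9*((O² + O²) - 3) = -9*(2*O² - 3) = -9*(-3 + 2*O²) = 27 - 18*O²)
z(v, B) = 27*v (z(v, B) = v*(27 - 18*0²) = v*(27 - 18*0) = v*(27 + 0) = v*27 = 27*v)
89*148 + z(1, 13) = 89*148 + 27*1 = 13172 + 27 = 13199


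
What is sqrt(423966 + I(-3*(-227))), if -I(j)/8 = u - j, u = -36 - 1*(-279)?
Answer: sqrt(427470) ≈ 653.81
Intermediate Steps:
u = 243 (u = -36 + 279 = 243)
I(j) = -1944 + 8*j (I(j) = -8*(243 - j) = -1944 + 8*j)
sqrt(423966 + I(-3*(-227))) = sqrt(423966 + (-1944 + 8*(-3*(-227)))) = sqrt(423966 + (-1944 + 8*681)) = sqrt(423966 + (-1944 + 5448)) = sqrt(423966 + 3504) = sqrt(427470)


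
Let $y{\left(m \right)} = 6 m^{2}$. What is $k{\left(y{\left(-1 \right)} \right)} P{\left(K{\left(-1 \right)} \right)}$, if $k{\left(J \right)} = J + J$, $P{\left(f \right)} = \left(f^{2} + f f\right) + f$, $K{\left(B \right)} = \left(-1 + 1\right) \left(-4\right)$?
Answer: $0$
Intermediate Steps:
$K{\left(B \right)} = 0$ ($K{\left(B \right)} = 0 \left(-4\right) = 0$)
$P{\left(f \right)} = f + 2 f^{2}$ ($P{\left(f \right)} = \left(f^{2} + f^{2}\right) + f = 2 f^{2} + f = f + 2 f^{2}$)
$k{\left(J \right)} = 2 J$
$k{\left(y{\left(-1 \right)} \right)} P{\left(K{\left(-1 \right)} \right)} = 2 \cdot 6 \left(-1\right)^{2} \cdot 0 \left(1 + 2 \cdot 0\right) = 2 \cdot 6 \cdot 1 \cdot 0 \left(1 + 0\right) = 2 \cdot 6 \cdot 0 \cdot 1 = 12 \cdot 0 = 0$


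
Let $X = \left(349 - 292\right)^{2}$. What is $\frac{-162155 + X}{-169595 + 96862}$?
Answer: $\frac{158906}{72733} \approx 2.1848$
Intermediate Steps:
$X = 3249$ ($X = 57^{2} = 3249$)
$\frac{-162155 + X}{-169595 + 96862} = \frac{-162155 + 3249}{-169595 + 96862} = - \frac{158906}{-72733} = \left(-158906\right) \left(- \frac{1}{72733}\right) = \frac{158906}{72733}$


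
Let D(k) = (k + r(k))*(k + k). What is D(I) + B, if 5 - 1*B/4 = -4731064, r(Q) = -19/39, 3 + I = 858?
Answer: 265011408/13 ≈ 2.0386e+7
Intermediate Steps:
I = 855 (I = -3 + 858 = 855)
r(Q) = -19/39 (r(Q) = -19*1/39 = -19/39)
B = 18924276 (B = 20 - 4*(-4731064) = 20 + 18924256 = 18924276)
D(k) = 2*k*(-19/39 + k) (D(k) = (k - 19/39)*(k + k) = (-19/39 + k)*(2*k) = 2*k*(-19/39 + k))
D(I) + B = (2/39)*855*(-19 + 39*855) + 18924276 = (2/39)*855*(-19 + 33345) + 18924276 = (2/39)*855*33326 + 18924276 = 18995820/13 + 18924276 = 265011408/13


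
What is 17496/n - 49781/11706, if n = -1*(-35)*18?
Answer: 9635897/409710 ≈ 23.519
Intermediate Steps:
n = 630 (n = 35*18 = 630)
17496/n - 49781/11706 = 17496/630 - 49781/11706 = 17496*(1/630) - 49781*1/11706 = 972/35 - 49781/11706 = 9635897/409710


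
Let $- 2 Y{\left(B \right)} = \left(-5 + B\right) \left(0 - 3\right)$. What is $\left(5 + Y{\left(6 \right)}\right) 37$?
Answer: $\frac{481}{2} \approx 240.5$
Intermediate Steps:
$Y{\left(B \right)} = - \frac{15}{2} + \frac{3 B}{2}$ ($Y{\left(B \right)} = - \frac{\left(-5 + B\right) \left(0 - 3\right)}{2} = - \frac{\left(-5 + B\right) \left(-3\right)}{2} = - \frac{15 - 3 B}{2} = - \frac{15}{2} + \frac{3 B}{2}$)
$\left(5 + Y{\left(6 \right)}\right) 37 = \left(5 + \left(- \frac{15}{2} + \frac{3}{2} \cdot 6\right)\right) 37 = \left(5 + \left(- \frac{15}{2} + 9\right)\right) 37 = \left(5 + \frac{3}{2}\right) 37 = \frac{13}{2} \cdot 37 = \frac{481}{2}$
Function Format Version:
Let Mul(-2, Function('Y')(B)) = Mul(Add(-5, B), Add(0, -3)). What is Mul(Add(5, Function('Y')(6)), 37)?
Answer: Rational(481, 2) ≈ 240.50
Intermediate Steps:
Function('Y')(B) = Add(Rational(-15, 2), Mul(Rational(3, 2), B)) (Function('Y')(B) = Mul(Rational(-1, 2), Mul(Add(-5, B), Add(0, -3))) = Mul(Rational(-1, 2), Mul(Add(-5, B), -3)) = Mul(Rational(-1, 2), Add(15, Mul(-3, B))) = Add(Rational(-15, 2), Mul(Rational(3, 2), B)))
Mul(Add(5, Function('Y')(6)), 37) = Mul(Add(5, Add(Rational(-15, 2), Mul(Rational(3, 2), 6))), 37) = Mul(Add(5, Add(Rational(-15, 2), 9)), 37) = Mul(Add(5, Rational(3, 2)), 37) = Mul(Rational(13, 2), 37) = Rational(481, 2)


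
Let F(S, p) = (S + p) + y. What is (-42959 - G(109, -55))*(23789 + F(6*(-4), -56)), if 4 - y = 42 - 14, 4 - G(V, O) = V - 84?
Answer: -1016986530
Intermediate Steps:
G(V, O) = 88 - V (G(V, O) = 4 - (V - 84) = 4 - (-84 + V) = 4 + (84 - V) = 88 - V)
y = -24 (y = 4 - (42 - 14) = 4 - 1*28 = 4 - 28 = -24)
F(S, p) = -24 + S + p (F(S, p) = (S + p) - 24 = -24 + S + p)
(-42959 - G(109, -55))*(23789 + F(6*(-4), -56)) = (-42959 - (88 - 1*109))*(23789 + (-24 + 6*(-4) - 56)) = (-42959 - (88 - 109))*(23789 + (-24 - 24 - 56)) = (-42959 - 1*(-21))*(23789 - 104) = (-42959 + 21)*23685 = -42938*23685 = -1016986530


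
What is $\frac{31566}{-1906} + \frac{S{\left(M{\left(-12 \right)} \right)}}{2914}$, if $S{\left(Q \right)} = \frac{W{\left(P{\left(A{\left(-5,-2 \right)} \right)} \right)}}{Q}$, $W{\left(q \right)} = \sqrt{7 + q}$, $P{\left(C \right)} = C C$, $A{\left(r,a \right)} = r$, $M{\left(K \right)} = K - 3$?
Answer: $- \frac{15783}{953} - \frac{2 \sqrt{2}}{21855} \approx -16.562$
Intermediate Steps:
$M{\left(K \right)} = -3 + K$ ($M{\left(K \right)} = K - 3 = -3 + K$)
$P{\left(C \right)} = C^{2}$
$S{\left(Q \right)} = \frac{4 \sqrt{2}}{Q}$ ($S{\left(Q \right)} = \frac{\sqrt{7 + \left(-5\right)^{2}}}{Q} = \frac{\sqrt{7 + 25}}{Q} = \frac{\sqrt{32}}{Q} = \frac{4 \sqrt{2}}{Q}$)
$\frac{31566}{-1906} + \frac{S{\left(M{\left(-12 \right)} \right)}}{2914} = \frac{31566}{-1906} + \frac{4 \sqrt{2} \frac{1}{-3 - 12}}{2914} = 31566 \left(- \frac{1}{1906}\right) + \frac{4 \sqrt{2}}{-15} \cdot \frac{1}{2914} = - \frac{15783}{953} + 4 \sqrt{2} \left(- \frac{1}{15}\right) \frac{1}{2914} = - \frac{15783}{953} + - \frac{4 \sqrt{2}}{15} \cdot \frac{1}{2914} = - \frac{15783}{953} - \frac{2 \sqrt{2}}{21855}$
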